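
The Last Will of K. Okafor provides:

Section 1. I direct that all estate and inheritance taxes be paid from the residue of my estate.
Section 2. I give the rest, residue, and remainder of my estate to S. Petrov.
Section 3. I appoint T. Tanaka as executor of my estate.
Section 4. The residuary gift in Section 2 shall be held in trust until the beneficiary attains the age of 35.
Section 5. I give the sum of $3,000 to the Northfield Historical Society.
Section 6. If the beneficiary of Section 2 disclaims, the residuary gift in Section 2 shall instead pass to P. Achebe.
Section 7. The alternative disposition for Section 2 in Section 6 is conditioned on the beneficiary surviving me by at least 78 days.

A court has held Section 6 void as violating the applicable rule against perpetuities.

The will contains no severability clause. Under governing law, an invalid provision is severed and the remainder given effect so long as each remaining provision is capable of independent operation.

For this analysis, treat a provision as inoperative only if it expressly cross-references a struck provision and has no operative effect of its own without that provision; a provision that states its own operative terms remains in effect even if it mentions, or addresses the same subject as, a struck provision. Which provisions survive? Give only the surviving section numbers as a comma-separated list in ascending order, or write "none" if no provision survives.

Section 6 is struck. Section 7 operates only by reference to Section 6, so it falls with Section 6. Under the stated default rule, only provisions that cannot operate independently fall away; the rest are enforced. The provisions still in force are Section 1, Section 2, Section 3, Section 4, and Section 5.

1, 2, 3, 4, 5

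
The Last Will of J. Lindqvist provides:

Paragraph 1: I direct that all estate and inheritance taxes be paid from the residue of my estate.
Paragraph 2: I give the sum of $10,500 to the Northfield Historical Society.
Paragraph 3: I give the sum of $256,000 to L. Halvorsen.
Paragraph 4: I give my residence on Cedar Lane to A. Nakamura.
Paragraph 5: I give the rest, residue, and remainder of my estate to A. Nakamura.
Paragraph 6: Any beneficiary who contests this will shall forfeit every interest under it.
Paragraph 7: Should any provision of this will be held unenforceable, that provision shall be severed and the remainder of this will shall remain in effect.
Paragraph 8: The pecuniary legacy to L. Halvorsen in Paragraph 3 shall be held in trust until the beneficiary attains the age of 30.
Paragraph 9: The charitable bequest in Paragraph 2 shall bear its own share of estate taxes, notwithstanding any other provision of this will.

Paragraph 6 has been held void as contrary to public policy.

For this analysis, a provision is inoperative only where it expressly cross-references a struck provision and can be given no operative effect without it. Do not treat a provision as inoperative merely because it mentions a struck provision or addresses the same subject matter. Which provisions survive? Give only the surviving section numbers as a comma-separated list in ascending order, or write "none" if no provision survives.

1, 2, 3, 4, 5, 7, 8, 9

Paragraph 6 is struck. No other provision's operative terms depend on Paragraph 6. Under the severability clause in Paragraph 7, the remaining provisions continue in force. Paragraph 1, Paragraph 2, Paragraph 3, Paragraph 4, Paragraph 5, Paragraph 7, Paragraph 8, and Paragraph 9 remain in effect.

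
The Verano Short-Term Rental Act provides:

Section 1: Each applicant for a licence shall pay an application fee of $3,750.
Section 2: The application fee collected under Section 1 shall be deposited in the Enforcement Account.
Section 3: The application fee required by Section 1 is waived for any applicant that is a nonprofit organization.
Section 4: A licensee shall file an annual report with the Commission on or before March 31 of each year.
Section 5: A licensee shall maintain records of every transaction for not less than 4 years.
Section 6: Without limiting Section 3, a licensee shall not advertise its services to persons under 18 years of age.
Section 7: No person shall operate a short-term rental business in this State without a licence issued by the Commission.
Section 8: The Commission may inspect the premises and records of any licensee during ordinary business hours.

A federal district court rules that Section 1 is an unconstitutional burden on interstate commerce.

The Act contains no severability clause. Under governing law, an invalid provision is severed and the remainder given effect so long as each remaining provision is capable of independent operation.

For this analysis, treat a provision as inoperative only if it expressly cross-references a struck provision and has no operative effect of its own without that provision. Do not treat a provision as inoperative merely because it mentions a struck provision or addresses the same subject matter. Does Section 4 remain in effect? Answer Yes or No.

Section 1 is struck. The whole of Section 2 is the disposition of the application fee, defined by reference to Section 1, so Section 2 cannot stand once Section 1 is removed. Section 3 has no operative effect of its own apart from Section 1 and is therefore inoperative. Although Section 6 refers to Section 3, its operative terms do not depend on Section 3, so it remains in effect. Under the stated default rule, only provisions that cannot operate independently fall away; the rest are enforced. Section 4, Section 5, Section 6, Section 7, and Section 8 remain in effect. Section 4 is among the surviving provisions, so the answer is yes.

Yes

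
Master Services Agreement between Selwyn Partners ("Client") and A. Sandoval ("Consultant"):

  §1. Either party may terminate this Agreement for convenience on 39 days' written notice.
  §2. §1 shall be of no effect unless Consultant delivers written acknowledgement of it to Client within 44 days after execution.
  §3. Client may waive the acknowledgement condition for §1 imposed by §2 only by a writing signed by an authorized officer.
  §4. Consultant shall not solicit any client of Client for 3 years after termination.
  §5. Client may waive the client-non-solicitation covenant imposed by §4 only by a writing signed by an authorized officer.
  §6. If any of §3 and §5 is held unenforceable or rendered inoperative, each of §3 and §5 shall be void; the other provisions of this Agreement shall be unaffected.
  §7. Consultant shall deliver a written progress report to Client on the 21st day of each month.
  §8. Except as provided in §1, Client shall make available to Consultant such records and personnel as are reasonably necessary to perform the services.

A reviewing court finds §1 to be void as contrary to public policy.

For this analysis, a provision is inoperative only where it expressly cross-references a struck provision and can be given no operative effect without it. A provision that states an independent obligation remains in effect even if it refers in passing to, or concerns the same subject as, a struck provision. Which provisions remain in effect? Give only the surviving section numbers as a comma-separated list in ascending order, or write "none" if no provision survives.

§1 is struck. §2 has no operative effect of its own apart from §1 and is therefore inoperative. The only function of §3 is the waiver condition for §2, so it cannot stand once §2 is removed. Although §8 refers to §1, its operative terms do not depend on §1, so it remains in effect. §6 declares §3 and §5 mutually dependent; since one of them has fallen, all of them are of no effect. That brings down §5 as well. The remainder continues in force under §6. That leaves §4, §6, §7, and §8 in effect.

4, 6, 7, 8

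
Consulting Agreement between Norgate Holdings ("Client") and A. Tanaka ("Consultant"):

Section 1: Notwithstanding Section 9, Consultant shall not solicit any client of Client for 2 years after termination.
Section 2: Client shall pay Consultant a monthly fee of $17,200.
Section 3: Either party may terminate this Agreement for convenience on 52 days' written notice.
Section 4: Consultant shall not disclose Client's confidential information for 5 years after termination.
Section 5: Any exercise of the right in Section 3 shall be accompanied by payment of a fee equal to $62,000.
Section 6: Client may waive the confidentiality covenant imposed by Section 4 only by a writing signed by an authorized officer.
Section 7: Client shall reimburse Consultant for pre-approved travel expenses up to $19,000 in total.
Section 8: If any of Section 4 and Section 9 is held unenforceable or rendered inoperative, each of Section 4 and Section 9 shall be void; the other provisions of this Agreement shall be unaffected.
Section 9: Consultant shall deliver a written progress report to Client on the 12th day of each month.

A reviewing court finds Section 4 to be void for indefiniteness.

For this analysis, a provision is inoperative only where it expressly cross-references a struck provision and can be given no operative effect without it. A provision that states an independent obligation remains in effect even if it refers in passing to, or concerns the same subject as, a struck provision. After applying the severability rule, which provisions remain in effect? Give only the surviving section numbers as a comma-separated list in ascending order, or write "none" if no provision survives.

1, 2, 3, 5, 7, 8

Section 4 is struck. Section 6 merely fixes the waiver condition for Section 4; with Section 4 gone it has nothing to operate on and falls away. Although Section 1 refers to Section 9, its operative terms do not depend on Section 9, so it remains in effect. Section 8 declares Section 4 and Section 9 mutually dependent; since one of them has fallen, all of them are of no effect. That brings down Section 9 as well. The remainder continues in force under Section 8. The provisions still in force are Section 1, Section 2, Section 3, Section 5, Section 7, and Section 8.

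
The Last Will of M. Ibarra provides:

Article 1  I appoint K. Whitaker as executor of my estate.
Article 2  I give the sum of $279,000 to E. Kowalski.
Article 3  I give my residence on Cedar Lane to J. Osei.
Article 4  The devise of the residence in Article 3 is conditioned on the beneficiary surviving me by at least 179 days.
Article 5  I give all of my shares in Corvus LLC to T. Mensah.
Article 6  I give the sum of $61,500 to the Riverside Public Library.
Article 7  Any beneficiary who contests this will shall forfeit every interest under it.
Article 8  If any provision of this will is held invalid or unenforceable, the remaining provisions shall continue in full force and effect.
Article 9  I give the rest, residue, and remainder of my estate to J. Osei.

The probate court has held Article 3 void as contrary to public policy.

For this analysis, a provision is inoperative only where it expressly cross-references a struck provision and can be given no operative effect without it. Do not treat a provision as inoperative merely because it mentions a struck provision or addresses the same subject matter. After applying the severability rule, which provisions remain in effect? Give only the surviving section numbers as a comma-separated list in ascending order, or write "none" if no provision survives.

1, 2, 5, 6, 7, 8, 9

Article 3 is struck. Article 4 has no operative effect of its own apart from Article 3 and is therefore inoperative. Article 8 is a severability clause and preserves every provision that can still be given independent effect. That leaves Article 1, Article 2, Article 5, Article 6, Article 7, Article 8, and Article 9 in effect.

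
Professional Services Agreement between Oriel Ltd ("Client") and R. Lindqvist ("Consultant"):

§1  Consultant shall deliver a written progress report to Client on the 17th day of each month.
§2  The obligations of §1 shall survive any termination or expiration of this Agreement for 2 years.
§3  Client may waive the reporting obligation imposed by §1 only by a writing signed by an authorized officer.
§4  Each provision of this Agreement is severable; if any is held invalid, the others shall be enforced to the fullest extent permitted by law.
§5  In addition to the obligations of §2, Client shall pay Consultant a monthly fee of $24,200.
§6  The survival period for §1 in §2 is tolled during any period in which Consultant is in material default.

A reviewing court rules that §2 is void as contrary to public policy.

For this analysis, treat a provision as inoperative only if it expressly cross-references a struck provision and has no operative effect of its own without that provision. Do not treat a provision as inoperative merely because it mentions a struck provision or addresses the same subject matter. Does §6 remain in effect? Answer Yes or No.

No

§2 is struck. §6 operates only by reference to §2, so it falls with §2. §5 mentions §2 but its own obligation stands independently of §2, so §5 is not affected. §4 is a severability clause and preserves every provision that can still be given independent effect. The provisions still in force are §1, §3, §4, and §5. §6 is among the inoperative provisions, so the answer is no.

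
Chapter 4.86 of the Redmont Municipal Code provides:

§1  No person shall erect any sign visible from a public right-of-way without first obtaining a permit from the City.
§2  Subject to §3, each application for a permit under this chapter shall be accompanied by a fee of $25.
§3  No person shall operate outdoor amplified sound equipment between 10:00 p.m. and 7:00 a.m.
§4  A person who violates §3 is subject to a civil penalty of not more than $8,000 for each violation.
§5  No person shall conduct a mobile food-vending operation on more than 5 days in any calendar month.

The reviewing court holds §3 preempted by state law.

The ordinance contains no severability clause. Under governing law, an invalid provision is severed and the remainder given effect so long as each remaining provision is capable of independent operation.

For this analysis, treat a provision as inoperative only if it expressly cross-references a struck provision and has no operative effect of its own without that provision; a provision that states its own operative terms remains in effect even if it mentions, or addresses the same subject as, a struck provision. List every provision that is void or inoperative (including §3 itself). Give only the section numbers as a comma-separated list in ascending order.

3, 4

§3 is struck. §4 operates only by reference to §3, so it falls with §3. Although §2 refers to §3, its operative terms do not depend on §3, so it remains in effect. With no severability clause, the stated default rule severs what cannot stand and enforces each remaining provision that can operate on its own. §1, §2, and §5 remain in effect.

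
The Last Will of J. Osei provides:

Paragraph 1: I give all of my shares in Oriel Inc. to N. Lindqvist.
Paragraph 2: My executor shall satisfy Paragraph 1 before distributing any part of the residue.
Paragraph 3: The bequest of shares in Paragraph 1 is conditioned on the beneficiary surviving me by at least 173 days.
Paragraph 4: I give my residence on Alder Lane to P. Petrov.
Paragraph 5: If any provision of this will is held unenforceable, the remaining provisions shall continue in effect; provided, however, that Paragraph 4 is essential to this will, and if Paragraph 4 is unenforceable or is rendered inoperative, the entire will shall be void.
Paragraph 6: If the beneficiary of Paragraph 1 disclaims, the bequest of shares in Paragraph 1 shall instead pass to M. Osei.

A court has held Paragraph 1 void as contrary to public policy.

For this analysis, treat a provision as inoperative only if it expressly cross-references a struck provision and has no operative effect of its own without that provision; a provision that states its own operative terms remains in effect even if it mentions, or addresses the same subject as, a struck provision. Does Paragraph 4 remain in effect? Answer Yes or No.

Yes

Paragraph 1 is struck. The only function of Paragraph 2 is the priority direction for Paragraph 1, so it cannot stand once Paragraph 1 is removed. Paragraph 3 merely fixes the survivorship condition on Paragraph 1; with Paragraph 1 gone it has nothing to operate on and falls away. The only function of Paragraph 6 is the alternative disposition for Paragraph 1, so it cannot stand once Paragraph 1 is removed. Paragraph 5 makes Paragraph 4 an essential term, but Paragraph 4 is unaffected, so the severability proviso in Paragraph 5 preserves the remaining provisions. The provisions still in force are Paragraph 4 and Paragraph 5. Paragraph 4 is among the surviving provisions, so the answer is yes.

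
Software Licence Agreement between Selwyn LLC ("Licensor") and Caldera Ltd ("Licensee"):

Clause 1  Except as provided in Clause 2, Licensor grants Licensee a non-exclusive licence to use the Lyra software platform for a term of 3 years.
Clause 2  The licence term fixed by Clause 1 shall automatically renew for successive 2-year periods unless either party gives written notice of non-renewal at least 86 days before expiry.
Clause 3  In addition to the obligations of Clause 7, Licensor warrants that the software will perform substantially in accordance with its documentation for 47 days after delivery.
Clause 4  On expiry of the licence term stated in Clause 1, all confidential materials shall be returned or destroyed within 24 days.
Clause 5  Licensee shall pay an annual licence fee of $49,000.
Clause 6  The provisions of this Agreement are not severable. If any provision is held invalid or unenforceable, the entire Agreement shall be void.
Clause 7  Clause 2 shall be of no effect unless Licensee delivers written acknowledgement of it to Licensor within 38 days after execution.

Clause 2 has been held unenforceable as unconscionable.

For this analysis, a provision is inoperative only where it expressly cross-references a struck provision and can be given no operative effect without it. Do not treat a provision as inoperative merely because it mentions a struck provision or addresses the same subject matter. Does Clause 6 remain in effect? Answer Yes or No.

No

Clause 2 is struck. The only function of Clause 7 is the acknowledgement condition for Clause 2, so it cannot stand once Clause 2 is removed. Clause 6 provides that the Agreement is not severable, so the invalidity of any one provision voids the entire Agreement. No provision of the Agreement survives. Clause 6 is among the inoperative provisions, so the answer is no.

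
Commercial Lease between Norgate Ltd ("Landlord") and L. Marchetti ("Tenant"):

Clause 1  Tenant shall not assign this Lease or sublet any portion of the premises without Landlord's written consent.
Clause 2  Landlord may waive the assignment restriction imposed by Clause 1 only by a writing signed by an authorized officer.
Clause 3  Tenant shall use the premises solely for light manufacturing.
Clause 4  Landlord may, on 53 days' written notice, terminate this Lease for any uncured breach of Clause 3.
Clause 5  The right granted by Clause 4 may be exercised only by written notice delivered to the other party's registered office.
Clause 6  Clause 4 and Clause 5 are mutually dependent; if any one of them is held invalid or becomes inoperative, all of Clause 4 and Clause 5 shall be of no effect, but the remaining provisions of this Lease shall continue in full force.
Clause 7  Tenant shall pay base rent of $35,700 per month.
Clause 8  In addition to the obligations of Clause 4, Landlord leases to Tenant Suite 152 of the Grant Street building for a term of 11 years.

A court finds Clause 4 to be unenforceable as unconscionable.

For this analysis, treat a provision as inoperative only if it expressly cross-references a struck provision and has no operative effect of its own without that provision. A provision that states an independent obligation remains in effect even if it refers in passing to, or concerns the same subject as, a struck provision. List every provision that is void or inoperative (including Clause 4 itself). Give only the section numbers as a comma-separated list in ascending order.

Clause 4 is struck. Clause 5 merely fixes the notice requirement for Clause 4; with Clause 4 gone it has nothing to operate on and falls away. Although Clause 8 refers to Clause 4, its operative terms do not depend on Clause 4, so it remains in effect. Clause 6 declares Clause 4 and Clause 5 mutually dependent; since one of them has fallen, all of them are of no effect. The remainder continues in force under Clause 6. The provisions still in force are Clause 1, Clause 2, Clause 3, Clause 6, Clause 7, and Clause 8.

4, 5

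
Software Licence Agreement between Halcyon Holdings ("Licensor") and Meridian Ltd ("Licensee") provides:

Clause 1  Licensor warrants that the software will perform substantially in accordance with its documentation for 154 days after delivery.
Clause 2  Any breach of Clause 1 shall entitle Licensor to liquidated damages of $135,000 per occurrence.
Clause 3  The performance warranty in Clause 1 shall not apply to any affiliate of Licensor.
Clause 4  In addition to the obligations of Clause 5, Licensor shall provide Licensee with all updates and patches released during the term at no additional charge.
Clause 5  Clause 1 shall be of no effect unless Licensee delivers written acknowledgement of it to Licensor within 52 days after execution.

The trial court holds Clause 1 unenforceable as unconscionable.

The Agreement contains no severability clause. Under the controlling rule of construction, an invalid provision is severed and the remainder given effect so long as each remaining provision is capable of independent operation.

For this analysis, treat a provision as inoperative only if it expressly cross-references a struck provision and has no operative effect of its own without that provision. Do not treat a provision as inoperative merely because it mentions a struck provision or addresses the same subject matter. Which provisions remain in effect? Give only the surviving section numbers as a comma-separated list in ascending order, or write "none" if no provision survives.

Clause 1 is struck. Clause 2 does nothing except set the liquidated-damages amount by reference to Clause 1; with Clause 1 gone it has no independent effect and is inoperative. Clause 3 operates only by reference to Clause 1, so it falls with Clause 1. The only function of Clause 5 is the acknowledgement condition for Clause 1, so it cannot stand once Clause 1 is removed. Clause 4 mentions Clause 5 but its own obligation stands independently of Clause 5, so Clause 4 is not affected. Under the stated default rule, only provisions that cannot operate independently fall away; the rest are enforced. Only Clause 4 remains in effect.

4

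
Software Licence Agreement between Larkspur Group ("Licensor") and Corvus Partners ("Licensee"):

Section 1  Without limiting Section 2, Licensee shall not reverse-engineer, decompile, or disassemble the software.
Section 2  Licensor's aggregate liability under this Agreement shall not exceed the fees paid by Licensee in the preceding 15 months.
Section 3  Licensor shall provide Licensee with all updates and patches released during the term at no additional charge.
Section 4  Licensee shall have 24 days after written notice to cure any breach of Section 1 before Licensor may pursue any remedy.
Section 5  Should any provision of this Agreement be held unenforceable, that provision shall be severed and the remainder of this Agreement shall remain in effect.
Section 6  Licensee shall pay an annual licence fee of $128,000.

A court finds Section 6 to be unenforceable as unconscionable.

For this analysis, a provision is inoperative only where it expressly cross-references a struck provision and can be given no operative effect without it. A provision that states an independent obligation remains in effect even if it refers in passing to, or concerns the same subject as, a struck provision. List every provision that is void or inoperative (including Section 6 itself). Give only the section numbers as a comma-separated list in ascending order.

6

Section 6 is struck. Nothing else in the Agreement is defined by reference to Section 6. Under the severability clause in Section 5, the remaining provisions continue in force. The provisions still in force are Section 1, Section 2, Section 3, Section 4, and Section 5.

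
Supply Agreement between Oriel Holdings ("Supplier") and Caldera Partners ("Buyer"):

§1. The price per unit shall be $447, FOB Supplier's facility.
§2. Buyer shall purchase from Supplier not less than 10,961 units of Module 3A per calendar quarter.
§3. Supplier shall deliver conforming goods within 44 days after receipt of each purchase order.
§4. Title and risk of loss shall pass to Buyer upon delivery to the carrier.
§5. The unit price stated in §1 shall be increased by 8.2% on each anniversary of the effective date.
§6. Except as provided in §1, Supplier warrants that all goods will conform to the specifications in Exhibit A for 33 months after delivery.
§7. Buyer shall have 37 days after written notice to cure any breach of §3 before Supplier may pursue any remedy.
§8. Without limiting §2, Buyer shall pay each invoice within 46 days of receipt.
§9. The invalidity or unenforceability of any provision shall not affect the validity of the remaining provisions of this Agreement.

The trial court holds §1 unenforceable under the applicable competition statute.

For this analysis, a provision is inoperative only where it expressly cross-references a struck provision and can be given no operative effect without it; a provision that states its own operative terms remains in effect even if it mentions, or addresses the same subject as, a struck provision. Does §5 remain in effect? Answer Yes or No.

No

§1 is struck. §5 does nothing except set the escalation of the unit price by reference to §1; with §1 gone it has no independent effect and is inoperative. §6 mentions §1 but its own obligation stands independently of §1, so §6 is not affected. §9 is a severability clause and preserves every provision that can still be given independent effect. The provisions still in force are §2, §3, §4, §6, §7, §8, and §9. §5 is among the inoperative provisions, so the answer is no.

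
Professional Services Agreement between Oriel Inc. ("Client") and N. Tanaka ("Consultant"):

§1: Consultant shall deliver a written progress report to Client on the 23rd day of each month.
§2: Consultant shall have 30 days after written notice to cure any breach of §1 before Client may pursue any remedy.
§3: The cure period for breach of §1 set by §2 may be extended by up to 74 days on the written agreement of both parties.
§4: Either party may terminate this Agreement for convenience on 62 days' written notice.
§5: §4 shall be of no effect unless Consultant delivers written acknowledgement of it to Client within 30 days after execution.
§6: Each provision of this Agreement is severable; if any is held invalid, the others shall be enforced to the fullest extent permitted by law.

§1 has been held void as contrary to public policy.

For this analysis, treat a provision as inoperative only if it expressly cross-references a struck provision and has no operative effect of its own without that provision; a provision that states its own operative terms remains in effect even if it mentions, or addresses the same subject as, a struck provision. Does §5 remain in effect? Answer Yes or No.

Yes

§1 is struck. §2 merely fixes the cure period for breach of §1; with §1 gone it has nothing to operate on and falls away. §3 operates only by reference to §2, so it falls with §2. §6 is a severability clause and preserves every provision that can still be given independent effect. The provisions still in force are §4, §5, and §6. §5 is among the surviving provisions, so the answer is yes.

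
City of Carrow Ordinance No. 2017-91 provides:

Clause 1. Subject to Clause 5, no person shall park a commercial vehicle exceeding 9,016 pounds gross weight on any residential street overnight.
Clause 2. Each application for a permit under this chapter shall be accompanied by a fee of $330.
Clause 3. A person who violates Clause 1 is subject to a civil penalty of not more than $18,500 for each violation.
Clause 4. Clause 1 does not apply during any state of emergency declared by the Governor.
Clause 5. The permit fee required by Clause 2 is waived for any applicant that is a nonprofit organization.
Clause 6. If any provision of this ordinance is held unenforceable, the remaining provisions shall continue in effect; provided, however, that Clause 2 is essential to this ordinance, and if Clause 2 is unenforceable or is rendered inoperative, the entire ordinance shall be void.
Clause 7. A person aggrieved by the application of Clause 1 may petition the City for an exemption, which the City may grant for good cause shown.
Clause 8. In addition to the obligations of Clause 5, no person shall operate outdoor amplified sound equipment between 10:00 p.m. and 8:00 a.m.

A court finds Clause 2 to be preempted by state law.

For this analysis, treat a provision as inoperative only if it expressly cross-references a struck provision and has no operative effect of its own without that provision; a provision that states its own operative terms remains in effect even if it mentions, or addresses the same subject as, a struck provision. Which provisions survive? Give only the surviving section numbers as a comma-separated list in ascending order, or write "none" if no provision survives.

none

Clause 2 is struck. Clause 5 operates only by reference to Clause 2, so it falls with Clause 2. Clause 6 makes Clause 2 an essential term, and Clause 2 is the provision held invalid; under Clause 6, the entire ordinance is therefore void. No provision of the ordinance survives.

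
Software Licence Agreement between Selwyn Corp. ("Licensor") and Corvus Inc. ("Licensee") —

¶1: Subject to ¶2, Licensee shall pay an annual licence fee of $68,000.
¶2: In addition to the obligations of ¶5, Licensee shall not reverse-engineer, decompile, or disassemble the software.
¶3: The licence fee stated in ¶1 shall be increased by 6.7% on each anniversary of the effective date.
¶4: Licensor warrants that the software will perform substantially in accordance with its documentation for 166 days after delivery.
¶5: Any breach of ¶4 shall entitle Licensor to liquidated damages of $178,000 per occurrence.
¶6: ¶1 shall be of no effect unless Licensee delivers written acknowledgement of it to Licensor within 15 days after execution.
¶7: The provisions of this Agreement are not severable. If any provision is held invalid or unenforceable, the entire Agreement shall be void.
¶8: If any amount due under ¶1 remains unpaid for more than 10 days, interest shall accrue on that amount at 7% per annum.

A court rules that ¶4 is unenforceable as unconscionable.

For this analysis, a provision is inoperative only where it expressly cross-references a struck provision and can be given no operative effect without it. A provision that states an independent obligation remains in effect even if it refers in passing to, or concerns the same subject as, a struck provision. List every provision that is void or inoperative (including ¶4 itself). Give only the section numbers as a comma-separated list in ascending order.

1, 2, 3, 4, 5, 6, 7, 8

¶4 is struck. The whole of ¶5 is the liquidated-damages amount, defined by reference to ¶4, so ¶5 cannot stand once ¶4 is removed. ¶7 provides that the Agreement is not severable, so the invalidity of any one provision voids the entire Agreement. No provision of the Agreement survives.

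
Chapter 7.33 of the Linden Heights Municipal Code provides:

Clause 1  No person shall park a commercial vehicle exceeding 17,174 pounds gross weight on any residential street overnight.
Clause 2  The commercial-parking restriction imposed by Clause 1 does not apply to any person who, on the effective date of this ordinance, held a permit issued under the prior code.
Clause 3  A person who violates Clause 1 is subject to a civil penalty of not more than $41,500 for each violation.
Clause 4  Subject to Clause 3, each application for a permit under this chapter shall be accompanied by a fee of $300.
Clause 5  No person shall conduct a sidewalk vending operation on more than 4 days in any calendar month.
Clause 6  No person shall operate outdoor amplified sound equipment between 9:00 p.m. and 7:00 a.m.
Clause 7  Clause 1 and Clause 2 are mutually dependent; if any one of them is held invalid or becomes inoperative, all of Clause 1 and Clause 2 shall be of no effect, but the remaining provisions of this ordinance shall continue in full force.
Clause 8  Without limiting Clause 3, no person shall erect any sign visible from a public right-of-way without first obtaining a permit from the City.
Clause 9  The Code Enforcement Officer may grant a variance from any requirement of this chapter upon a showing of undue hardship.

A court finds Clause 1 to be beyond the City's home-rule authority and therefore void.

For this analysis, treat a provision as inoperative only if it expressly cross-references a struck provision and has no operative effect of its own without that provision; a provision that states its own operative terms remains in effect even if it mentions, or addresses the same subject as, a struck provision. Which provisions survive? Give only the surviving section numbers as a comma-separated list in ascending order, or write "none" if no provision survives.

Clause 1 is struck. Clause 2 has no operative effect of its own apart from Clause 1 and is therefore inoperative. The only function of Clause 3 is the civil penalty for violating Clause 1, so it cannot stand once Clause 1 is removed. Although Clause 4 refers to Clause 3, its operative terms do not depend on Clause 3, so it remains in effect. Although Clause 8 refers to Clause 3, its operative terms do not depend on Clause 3, so it remains in effect. Clause 7 declares Clause 1 and Clause 2 mutually dependent; since one of them has fallen, all of them are of no effect. The remainder continues in force under Clause 7. Clause 4, Clause 5, Clause 6, Clause 7, Clause 8, and Clause 9 remain in effect.

4, 5, 6, 7, 8, 9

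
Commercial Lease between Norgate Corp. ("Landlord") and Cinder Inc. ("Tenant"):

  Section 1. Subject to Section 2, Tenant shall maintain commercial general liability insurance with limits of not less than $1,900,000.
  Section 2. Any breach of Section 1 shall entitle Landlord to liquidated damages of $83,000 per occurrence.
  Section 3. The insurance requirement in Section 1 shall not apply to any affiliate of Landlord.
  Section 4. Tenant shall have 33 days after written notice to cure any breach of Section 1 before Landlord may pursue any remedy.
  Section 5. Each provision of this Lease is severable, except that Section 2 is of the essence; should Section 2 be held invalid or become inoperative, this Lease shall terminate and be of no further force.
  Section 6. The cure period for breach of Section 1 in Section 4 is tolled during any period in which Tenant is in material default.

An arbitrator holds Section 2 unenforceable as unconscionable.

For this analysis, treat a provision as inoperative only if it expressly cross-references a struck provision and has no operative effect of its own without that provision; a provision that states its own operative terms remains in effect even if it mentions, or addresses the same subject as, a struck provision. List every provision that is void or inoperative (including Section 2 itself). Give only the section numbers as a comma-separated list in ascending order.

1, 2, 3, 4, 5, 6

Section 2 is struck. Nothing else in the Lease is defined by reference to Section 2. Section 5 makes Section 2 an essential term, and Section 2 is the provision held invalid; under Section 5, the entire Lease is therefore void. No provision of the Lease survives.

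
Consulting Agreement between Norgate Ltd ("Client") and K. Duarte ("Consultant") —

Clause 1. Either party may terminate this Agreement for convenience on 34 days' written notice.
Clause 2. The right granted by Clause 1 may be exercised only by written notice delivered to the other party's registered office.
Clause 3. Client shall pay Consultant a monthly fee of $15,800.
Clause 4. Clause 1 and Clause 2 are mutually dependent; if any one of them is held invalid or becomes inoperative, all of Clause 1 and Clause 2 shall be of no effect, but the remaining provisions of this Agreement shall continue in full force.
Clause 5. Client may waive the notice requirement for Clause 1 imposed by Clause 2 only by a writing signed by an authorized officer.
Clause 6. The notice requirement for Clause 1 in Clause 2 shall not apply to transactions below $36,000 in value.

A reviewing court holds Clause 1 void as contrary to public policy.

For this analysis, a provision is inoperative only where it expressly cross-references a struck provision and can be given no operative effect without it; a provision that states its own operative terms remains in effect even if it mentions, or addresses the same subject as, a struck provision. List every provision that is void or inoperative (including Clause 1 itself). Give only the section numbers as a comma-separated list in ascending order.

Clause 1 is struck. The only function of Clause 2 is the notice requirement for Clause 1, so it cannot stand once Clause 1 is removed. The only function of Clause 5 is the waiver condition for Clause 2, so it cannot stand once Clause 2 is removed. Clause 6 operates only by reference to Clause 2, so it falls with Clause 2. Clause 4 declares Clause 1 and Clause 2 mutually dependent; since one of them has fallen, all of them are of no effect. The remainder continues in force under Clause 4. Clause 3 and Clause 4 remain in effect.

1, 2, 5, 6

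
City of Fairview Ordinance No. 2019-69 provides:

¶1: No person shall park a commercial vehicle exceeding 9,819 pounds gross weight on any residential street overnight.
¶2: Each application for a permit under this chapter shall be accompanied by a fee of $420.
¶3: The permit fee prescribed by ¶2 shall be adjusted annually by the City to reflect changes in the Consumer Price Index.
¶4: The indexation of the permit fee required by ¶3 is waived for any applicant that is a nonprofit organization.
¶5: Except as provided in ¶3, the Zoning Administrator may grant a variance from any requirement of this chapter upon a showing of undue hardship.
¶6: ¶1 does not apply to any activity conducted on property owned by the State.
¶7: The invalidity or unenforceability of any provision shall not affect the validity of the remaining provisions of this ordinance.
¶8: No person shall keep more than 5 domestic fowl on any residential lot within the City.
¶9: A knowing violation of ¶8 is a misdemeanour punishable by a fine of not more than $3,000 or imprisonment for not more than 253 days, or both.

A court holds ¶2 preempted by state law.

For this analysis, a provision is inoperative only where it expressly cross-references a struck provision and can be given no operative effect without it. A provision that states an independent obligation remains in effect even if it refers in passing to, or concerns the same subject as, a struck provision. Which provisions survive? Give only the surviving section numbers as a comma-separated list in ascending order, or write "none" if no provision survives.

¶2 is struck. ¶3 has no operative effect of its own apart from ¶2 and is therefore inoperative. ¶4 operates only by reference to ¶3, so it falls with ¶3. Although ¶5 refers to ¶3, its operative terms do not depend on ¶3, so it remains in effect. Under the severability clause in ¶7, the remaining provisions continue in force. The provisions still in force are ¶1, ¶5, ¶6, ¶7, ¶8, and ¶9.

1, 5, 6, 7, 8, 9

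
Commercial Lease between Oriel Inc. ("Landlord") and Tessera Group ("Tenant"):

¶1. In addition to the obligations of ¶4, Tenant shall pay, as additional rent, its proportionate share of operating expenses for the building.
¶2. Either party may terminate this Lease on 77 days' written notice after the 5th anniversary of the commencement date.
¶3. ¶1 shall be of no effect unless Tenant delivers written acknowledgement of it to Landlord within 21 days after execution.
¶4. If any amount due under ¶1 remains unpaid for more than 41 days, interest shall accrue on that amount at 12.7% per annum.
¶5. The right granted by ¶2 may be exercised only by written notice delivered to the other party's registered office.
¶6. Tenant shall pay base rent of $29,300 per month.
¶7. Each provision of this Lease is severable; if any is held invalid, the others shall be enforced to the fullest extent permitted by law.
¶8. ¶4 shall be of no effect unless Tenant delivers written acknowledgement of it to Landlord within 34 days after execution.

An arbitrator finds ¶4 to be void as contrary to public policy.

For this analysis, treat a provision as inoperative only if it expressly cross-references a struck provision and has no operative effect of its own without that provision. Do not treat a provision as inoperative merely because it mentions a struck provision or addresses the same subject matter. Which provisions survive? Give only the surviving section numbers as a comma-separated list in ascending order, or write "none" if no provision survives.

¶4 is struck. ¶8 merely fixes the acknowledgement condition for ¶4; with ¶4 gone it has nothing to operate on and falls away. ¶1 mentions ¶4 but its own obligation stands independently of ¶4, so ¶1 is not affected. Under the severability clause in ¶7, the remaining provisions continue in force. The provisions still in force are ¶1, ¶2, ¶3, ¶5, ¶6, and ¶7.

1, 2, 3, 5, 6, 7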